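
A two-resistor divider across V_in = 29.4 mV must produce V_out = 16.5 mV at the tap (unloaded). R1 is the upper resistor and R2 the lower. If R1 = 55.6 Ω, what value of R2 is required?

R2 ≈ 71.1 Ω

V_out/V_in = R2/(R1+R2) = 0.5612.
Rearranging, R2 = R1·k/(1−k) = 55.6 × 1.279 = 71.12 Ω.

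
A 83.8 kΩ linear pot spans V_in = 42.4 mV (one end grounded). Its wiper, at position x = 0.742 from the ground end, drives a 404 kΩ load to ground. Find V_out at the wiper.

V_out ≈ 30.3 mV

Split the track: R_lower = x·R_p = 62.18 kΩ, R_upper = (1−x)·R_p = 21.62 kΩ.
(x·R_p) ‖ R_L = 53.89 kΩ.
V_out = 42.4 × 53.89/(21.62 + 53.89) = 30.26 mV.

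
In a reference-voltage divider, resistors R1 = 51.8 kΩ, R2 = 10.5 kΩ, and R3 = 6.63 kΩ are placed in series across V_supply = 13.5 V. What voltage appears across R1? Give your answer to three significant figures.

V ≈ 10.1 V

Series total: ΣR = 51.8 + 10.5 + 6.63 = 68.93 kΩ.
By the voltage-divider rule, V = 13.5 × 51.80/68.93 = 10.15 V.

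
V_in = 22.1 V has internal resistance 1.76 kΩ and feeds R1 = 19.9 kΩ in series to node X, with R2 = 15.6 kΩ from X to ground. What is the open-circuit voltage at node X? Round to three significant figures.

R1' = 1.76 + 19.9 = 21.66 kΩ (source resistance + R1).
Open-circuit (no load on X): V_th = V_in · R2/(R1' + R2) = 22.1 × 15.6/(21.66 + 15.6) = 9.253 V.

V_th ≈ 9.25 V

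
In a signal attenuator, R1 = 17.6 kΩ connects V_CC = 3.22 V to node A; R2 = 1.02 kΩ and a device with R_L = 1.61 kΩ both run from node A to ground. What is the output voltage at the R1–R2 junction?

V_out ≈ 0.110 V

R2 ‖ R_L = (1.02 × 1.61)/(1.02 + 1.61) = 0.6244 kΩ.
Voltage divider with the loaded lower leg: V_out = 3.22 × 0.6244/(17.6 + 0.6244) = 3.22 × 0.03426 = 0.1103 V.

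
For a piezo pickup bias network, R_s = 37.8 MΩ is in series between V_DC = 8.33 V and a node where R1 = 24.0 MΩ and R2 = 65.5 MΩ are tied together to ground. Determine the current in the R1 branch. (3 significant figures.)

Combine the parallel branches: R_p = (1/24.0 + 1/65.5)⁻¹ = 17.56 MΩ.
V_A = 8.33 × 17.56/55.36 = 2.643 V.
Branch current I = V_A/R1 = 2.643/24.0 = 0.1101 µA.

I ≈ 0.110 µA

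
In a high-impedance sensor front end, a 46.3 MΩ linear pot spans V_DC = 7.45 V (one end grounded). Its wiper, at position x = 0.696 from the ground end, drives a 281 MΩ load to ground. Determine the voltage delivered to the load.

V_out ≈ 5.01 V

Split the track: R_lower = x·R_p = 32.22 MΩ, R_upper = (1−x)·R_p = 14.08 MΩ.
R_L loads the lower segment: effective lower R = 28.91 MΩ.
V_out = 7.45 × 28.91/(14.08 + 28.91) = 5.011 V.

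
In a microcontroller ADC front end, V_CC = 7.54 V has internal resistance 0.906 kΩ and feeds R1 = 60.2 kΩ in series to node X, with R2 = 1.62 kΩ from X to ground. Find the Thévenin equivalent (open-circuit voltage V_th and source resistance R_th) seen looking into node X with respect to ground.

R1' = 0.906 + 60.2 = 61.11 kΩ (source resistance + R1).
V_th is the unloaded tap voltage: V_CC · R2/(R1'+R2) = 7.54 × 0.02583 = 0.1947 V.
Looking into X with the source shorted: R_th = R1'·R2/(R1'+R2) = 61.11 × 1.62/62.73 = 1.578 kΩ.

V_th ≈ 0.195 V, R_th ≈ 1.58 kΩ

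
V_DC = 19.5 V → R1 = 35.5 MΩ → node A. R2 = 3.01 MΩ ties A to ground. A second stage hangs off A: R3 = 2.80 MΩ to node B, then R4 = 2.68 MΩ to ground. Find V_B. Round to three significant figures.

V_B ≈ 0.495 V

Node A sees R2 in parallel with the series input of stage 2, R3 + R4 = 5.480 MΩ.
Effective lower resistance at A: R2 ‖ 5.480 = 1.943 MΩ.
First divider: V_A = V_DC · 1.943/(35.5 + 1.943) = 1.012 V.
V_B = V_A × 0.4891 = 0.4948 V.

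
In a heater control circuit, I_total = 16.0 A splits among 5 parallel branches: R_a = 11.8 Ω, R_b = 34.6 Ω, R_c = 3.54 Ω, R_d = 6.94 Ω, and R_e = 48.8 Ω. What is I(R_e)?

I ≈ 0.585 A

ΣG = 1/11.8 + 1/34.6 + 1/3.54 + 1/6.94 + 1/48.8 = 0.5607.
By the current-divider rule, I = I_total · G_k/ΣG = 16.0 × 0.03655 = 0.5847 A.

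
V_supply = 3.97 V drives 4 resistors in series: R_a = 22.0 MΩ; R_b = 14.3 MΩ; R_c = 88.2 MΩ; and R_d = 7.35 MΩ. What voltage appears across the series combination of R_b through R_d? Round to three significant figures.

V ≈ 3.31 V

ΣR = 22.0 + 14.3 + 88.2 + 7.35 = 131.8 MΩ.
R_{R_b..R_d} = 14.3 + 88.2 + 7.35 = 109.9 MΩ.
V = V_supply · R/ΣR = 3.97 × 0.8331 = 3.308 V.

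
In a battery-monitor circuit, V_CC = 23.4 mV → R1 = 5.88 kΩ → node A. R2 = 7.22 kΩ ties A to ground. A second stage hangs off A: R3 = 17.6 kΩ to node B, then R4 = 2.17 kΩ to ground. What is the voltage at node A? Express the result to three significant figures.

V_A ≈ 11.1 mV

Node A sees R2 in parallel with the series input of stage 2, R3 + R4 = 19.77 kΩ.
R2 ‖ (R3+R4) = 5.289 kΩ.
So V_A = 23.4 × 0.4735 = 11.08 mV.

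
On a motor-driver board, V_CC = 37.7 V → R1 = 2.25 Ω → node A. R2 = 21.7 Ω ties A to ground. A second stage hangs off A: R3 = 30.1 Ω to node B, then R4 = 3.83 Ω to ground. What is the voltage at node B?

V_B ≈ 3.64 V

The second stage (R3 + R4 = 33.93 Ω) loads node A in parallel with R2.
Effective lower resistance at A: R2 ‖ 33.93 = 13.24 Ω.
V_A = 37.7 × 13.24/(2.25 + 13.24) = 32.22 V.
Stage 2 is unloaded, so V_B = V_A · R4/(R3+R4) = 32.22 × 3.83/33.93 = 3.637 V.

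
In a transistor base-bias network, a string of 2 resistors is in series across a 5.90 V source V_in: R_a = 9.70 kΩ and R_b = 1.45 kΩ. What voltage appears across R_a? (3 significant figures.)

Series total: ΣR = 9.70 + 1.45 = 11.15 kΩ.
By the voltage-divider rule, V = 5.90 × 9.700/11.15 = 5.133 V.

V ≈ 5.13 V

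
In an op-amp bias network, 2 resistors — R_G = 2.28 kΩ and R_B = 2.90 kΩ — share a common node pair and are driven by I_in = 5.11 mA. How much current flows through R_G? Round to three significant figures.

For two parallel branches, I_k = I_in · (other R)/(sum of R).
So I = 5.11 × 2.90/5.180 = 2.861 mA.

I ≈ 2.86 mA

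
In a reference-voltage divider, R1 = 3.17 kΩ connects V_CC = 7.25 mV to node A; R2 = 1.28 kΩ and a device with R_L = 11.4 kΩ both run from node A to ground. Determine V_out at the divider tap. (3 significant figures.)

V_out ≈ 1.93 mV

R2 ‖ R_L = (1.28 × 11.4)/(1.28 + 11.4) = 1.151 kΩ.
Voltage divider with the loaded lower leg: V_out = 7.25 × 1.151/(3.17 + 1.151) = 7.25 × 0.2663 = 1.931 mV.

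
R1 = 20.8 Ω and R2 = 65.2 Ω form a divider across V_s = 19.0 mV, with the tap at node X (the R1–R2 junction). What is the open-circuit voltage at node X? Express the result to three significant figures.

With X open, the divider is unloaded: V_th = 19.0 × 65.2/86.00 = 14.40 mV.

V_th ≈ 14.4 mV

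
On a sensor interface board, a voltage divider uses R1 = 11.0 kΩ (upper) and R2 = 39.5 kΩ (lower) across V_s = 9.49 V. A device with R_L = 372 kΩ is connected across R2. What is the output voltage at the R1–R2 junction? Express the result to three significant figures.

First combine the lower leg with the load: R2 ‖ R_L = 35.71 kΩ.
Now apply the divider: V_out = 9.49 × 0.7645 = 7.255 V.

V_out ≈ 7.26 V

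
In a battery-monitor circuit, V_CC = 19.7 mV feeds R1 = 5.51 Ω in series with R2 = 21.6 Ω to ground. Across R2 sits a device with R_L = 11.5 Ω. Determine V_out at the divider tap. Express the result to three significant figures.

V_out ≈ 11.4 mV

First combine the lower leg with the load: R2 ‖ R_L = 7.505 Ω.
Now apply the divider: V_out = 19.7 × 0.5766 = 11.36 mV.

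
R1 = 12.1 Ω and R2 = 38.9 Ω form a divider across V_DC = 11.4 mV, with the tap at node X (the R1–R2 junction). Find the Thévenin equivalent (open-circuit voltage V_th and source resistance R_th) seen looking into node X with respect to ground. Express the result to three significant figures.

V_th is the unloaded tap voltage: V_DC · R2/(R1+R2) = 11.4 × 0.7627 = 8.695 mV.
With V_DC suppressed (replaced by a short), R_th = R1 ‖ R2 = (12.10 × 38.9)/(12.10 + 38.9) = 9.229 Ω.

V_th ≈ 8.70 mV, R_th ≈ 9.23 Ω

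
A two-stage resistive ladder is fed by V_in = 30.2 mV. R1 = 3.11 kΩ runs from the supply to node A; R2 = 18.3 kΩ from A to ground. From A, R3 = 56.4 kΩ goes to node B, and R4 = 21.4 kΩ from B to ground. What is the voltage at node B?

Looking into the second stage from A: R3 + R4 = 77.80 kΩ appears in parallel with R2.
Effective lower resistance at A: R2 ‖ 77.80 = 14.82 kΩ.
V_A = 30.2 × 14.82/(3.11 + 14.82) = 24.96 mV.
Stage 2 is unloaded, so V_B = V_A · R4/(R3+R4) = 24.96 × 21.4/77.80 = 6.866 mV.

V_B ≈ 6.87 mV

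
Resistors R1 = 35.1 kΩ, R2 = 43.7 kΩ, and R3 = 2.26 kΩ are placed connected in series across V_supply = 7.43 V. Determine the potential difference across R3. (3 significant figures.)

Series total: ΣR = 35.1 + 43.7 + 2.26 = 81.06 kΩ.
By the voltage-divider rule, V = 7.43 × 2.260/81.06 = 0.2072 V.

V ≈ 0.207 V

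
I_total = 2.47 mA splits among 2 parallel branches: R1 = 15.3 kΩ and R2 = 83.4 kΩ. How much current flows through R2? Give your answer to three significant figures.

I ≈ 0.383 mA

Two-branch current divider: I_k = I_total · R_other/(R_1 + R_2).
So I = 2.47 × 15.3/98.70 = 0.3829 mA.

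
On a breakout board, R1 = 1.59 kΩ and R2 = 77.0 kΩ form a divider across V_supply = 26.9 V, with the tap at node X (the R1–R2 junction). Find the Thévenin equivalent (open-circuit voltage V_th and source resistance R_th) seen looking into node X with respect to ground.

V_th is the unloaded tap voltage: V_supply · R2/(R1+R2) = 26.9 × 0.9798 = 26.36 V.
With V_supply suppressed (replaced by a short), R_th = R1 ‖ R2 = (1.590 × 77.0)/(1.590 + 77.0) = 1.558 kΩ.

V_th ≈ 26.4 V, R_th ≈ 1.56 kΩ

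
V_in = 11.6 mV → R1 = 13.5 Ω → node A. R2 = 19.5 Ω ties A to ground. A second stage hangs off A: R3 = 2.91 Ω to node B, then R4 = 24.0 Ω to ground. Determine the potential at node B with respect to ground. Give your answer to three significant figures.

V_B ≈ 4.72 mV

The second stage (R3 + R4 = 26.91 Ω) loads node A in parallel with R2.
Effective lower resistance at A: R2 ‖ 26.91 = 11.31 Ω.
So V_A = 11.6 × 0.4558 = 5.287 mV.
Then the unloaded second divider: V_B = V_A × R4/(R3+R4) = 5.287 × 0.8919 = 4.715 mV.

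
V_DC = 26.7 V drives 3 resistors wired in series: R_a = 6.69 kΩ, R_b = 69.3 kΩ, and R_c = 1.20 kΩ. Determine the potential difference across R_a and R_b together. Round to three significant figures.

V ≈ 26.3 V

Total series resistance ΣR = 6.69 + 69.3 + 1.20 = 77.19 kΩ.
R_{R_a..R_b} = 6.69 + 69.3 = 75.99 kΩ.
Voltage divider: V = V_DC · (75.99 / 77.19) = 26.7 × 0.9845 = 26.28 V.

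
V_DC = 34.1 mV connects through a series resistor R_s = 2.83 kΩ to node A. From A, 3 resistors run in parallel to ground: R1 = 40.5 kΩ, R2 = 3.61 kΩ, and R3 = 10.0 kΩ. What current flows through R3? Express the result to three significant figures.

Equivalent of the parallel group: R_p = 2.489 kΩ.
V_A by voltage divider: V_A = 34.1 × 2.489/(2.83 + 2.489) = 15.96 mV.
I(R3) = V_A / R3 = 15.96/10.0 = 1.596 µA.

I ≈ 1.60 µA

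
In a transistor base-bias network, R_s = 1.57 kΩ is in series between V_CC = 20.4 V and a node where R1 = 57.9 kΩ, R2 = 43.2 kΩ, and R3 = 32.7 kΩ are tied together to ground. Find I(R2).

I ≈ 0.425 mA

Combine the parallel branches: R_p = (1/57.9 + 1/43.2 + 1/32.7)⁻¹ = 14.08 kΩ.
V_A by voltage divider: V_A = 20.4 × 14.08/(1.57 + 14.08) = 18.35 V.
I(R2) = V_A / R2 = 18.35/43.2 = 0.4249 mA.
(Equivalently: I_total = 1.303 mA, then current-divider fraction G_k/ΣG = 0.3260.)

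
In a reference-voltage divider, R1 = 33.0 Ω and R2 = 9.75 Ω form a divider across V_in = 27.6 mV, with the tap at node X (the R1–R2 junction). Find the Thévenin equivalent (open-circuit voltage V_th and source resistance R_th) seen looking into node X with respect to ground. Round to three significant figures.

With X open, the divider is unloaded: V_th = 27.6 × 9.75/42.75 = 6.295 mV.
Looking into X with the source shorted: R_th = R1·R2/(R1+R2) = 33.00 × 9.75/42.75 = 7.526 Ω.

V_th ≈ 6.29 mV, R_th ≈ 7.53 Ω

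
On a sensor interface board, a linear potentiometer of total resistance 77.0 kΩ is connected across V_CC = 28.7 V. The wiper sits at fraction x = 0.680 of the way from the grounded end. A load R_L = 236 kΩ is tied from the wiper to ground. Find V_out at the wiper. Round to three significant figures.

V_out ≈ 18.2 V

The pot divides into 24.64 kΩ above the wiper and 52.36 kΩ below.
R_L loads the lower segment: effective lower R = 42.85 kΩ.
Loaded-divider output: V_out = 28.7 × 0.6349 = 18.22 V.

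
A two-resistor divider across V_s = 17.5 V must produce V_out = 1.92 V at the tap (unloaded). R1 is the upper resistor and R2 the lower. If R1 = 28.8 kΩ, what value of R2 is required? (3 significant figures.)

The divider ratio is R2/(R1+R2) = 1.92/17.5 = 0.1097.
So R2 = R1 · V_out/(V_s − V_out) = 28.8 × 1.92/(17.5 − 1.92) = 28.8 × 0.1232 = 3.549 kΩ.

R2 ≈ 3.55 kΩ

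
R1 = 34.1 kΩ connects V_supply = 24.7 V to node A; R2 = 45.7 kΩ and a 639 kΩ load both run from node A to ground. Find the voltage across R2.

First combine the lower leg with the load: R2 ‖ R_L = 42.65 kΩ.
Then V_out = V_supply · R2'/(R1 + R2') = 24.7 × 42.65/76.75 = 13.73 V.
(Unloaded it would be 14.1 V; the load pulls it down.)

V_out ≈ 13.7 V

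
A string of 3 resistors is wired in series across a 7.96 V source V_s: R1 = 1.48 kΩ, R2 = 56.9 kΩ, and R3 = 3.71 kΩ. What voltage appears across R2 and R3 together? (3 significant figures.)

Total series resistance ΣR = 1.48 + 56.9 + 3.71 = 62.09 kΩ.
R_{R2..R3} = 56.9 + 3.71 = 60.61 kΩ.
V = V_s · R/ΣR = 7.96 × 0.9762 = 7.770 V.

V ≈ 7.77 V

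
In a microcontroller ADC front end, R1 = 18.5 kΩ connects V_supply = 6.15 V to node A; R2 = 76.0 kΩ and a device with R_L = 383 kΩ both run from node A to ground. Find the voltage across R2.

R2 ‖ R_L = (76.0 × 383)/(76.0 + 383) = 63.42 kΩ.
Then V_out = V_supply · R2'/(R1 + R2') = 6.15 × 63.42/81.92 = 4.761 V.

V_out ≈ 4.76 V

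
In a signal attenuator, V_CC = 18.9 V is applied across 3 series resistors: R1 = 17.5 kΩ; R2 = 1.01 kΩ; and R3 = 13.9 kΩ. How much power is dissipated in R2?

P ≈ 0.343 mW

Series current I = V_CC/ΣR = 18.9/32.41 = 0.5832 mA.
P = I²R = 0.3401 × 1.01 = 0.3435 mW.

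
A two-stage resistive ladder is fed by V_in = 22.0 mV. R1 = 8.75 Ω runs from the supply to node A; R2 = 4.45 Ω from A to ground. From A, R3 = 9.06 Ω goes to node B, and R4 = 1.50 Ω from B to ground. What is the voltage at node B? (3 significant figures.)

V_B ≈ 0.823 mV

The second stage (R3 + R4 = 10.56 Ω) loads node A in parallel with R2.
Effective lower resistance at A: R2 ‖ 10.56 = 3.131 Ω.
So V_A = 22.0 × 0.2635 = 5.797 mV.
Then the unloaded second divider: V_B = V_A × R4/(R3+R4) = 5.797 × 0.1420 = 0.8235 mV.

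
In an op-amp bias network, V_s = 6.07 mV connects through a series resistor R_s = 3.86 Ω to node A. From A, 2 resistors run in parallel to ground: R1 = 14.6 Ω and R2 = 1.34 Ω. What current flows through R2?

Equivalent of the parallel group: R_p = 1.227 Ω.
V_A by voltage divider: V_A = 6.07 × 1.227/(3.86 + 1.227) = 1.464 mV.
Branch current I = V_A/R2 = 1.464/1.34 = 1.093 mA.

I ≈ 1.09 mA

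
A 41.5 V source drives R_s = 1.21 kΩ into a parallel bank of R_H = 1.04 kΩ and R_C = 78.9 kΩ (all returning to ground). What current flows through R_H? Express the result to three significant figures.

I ≈ 18.3 mA

Parallel bank: R_p = 1/(1/1.04 + 1/78.9) = 1.026 kΩ.
Node voltage V_A = V_s · R_p/(R_s + R_p) = 41.5 × 0.4590 = 19.05 V.
I(R_H) = V_A / R_H = 19.05/1.04 = 18.31 mA.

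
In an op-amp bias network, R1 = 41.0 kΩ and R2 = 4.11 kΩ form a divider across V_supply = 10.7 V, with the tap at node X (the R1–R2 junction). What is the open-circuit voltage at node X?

V_th ≈ 0.975 V

V_th is the unloaded tap voltage: V_supply · R2/(R1+R2) = 10.7 × 0.09111 = 0.9749 V.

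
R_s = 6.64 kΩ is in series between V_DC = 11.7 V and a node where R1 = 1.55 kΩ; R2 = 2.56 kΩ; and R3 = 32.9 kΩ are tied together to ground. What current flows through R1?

I ≈ 0.934 mA

Equivalent of the parallel group: R_p = 0.9379 kΩ.
V_A by voltage divider: V_A = 11.7 × 0.9379/(6.64 + 0.9379) = 1.448 V.
Branch current I = V_A/R1 = 1.448/1.55 = 0.9343 mA.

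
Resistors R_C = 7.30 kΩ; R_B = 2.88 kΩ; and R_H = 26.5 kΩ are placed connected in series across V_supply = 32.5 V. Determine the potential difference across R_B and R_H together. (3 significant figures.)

V ≈ 26.0 V

Total series resistance ΣR = 7.30 + 2.88 + 26.5 = 36.68 kΩ.
R_{R_B..R_H} = 2.88 + 26.5 = 29.38 kΩ.
Voltage divider: V = V_supply · (29.38 / 36.68) = 32.5 × 0.8010 = 26.03 V.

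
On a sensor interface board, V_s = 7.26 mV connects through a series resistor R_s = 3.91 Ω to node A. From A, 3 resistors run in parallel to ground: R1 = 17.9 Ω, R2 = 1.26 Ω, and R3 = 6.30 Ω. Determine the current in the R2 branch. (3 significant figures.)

Combine the parallel branches: R_p = (1/17.9 + 1/1.26 + 1/6.30)⁻¹ = 0.9918 Ω.
V_A = 7.26 × 0.9918/4.902 = 1.469 mV.
Branch current I = V_A/R2 = 1.469/1.26 = 1.166 mA.

I ≈ 1.17 mA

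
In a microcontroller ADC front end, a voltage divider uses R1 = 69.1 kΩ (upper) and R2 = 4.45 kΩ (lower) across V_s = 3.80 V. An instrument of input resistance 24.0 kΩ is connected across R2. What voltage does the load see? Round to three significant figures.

V_out ≈ 0.196 V

The load sits in parallel with R2, giving an effective lower resistance R2' = R2·R_L/(R2+R_L) = 3.754 kΩ.
Voltage divider with the loaded lower leg: V_out = 3.80 × 3.754/(69.1 + 3.754) = 3.80 × 0.05153 = 0.1958 V.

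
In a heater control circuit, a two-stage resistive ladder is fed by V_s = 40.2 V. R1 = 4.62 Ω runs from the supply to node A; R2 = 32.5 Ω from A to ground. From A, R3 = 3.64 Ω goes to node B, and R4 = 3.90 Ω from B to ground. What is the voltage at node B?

The second stage (R3 + R4 = 7.540 Ω) loads node A in parallel with R2.
Effective lower resistance at A: R2 ‖ 7.540 = 6.120 Ω.
So V_A = 40.2 × 0.5698 = 22.91 V.
Then the unloaded second divider: V_B = V_A × R4/(R3+R4) = 22.91 × 0.5172 = 11.85 V.

V_B ≈ 11.8 V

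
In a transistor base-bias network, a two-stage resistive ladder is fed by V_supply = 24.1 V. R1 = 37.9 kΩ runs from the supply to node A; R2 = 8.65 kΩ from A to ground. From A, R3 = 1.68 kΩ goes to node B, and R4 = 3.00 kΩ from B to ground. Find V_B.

The second stage (R3 + R4 = 4.680 kΩ) loads node A in parallel with R2.
R2 ‖ (R3+R4) = 3.037 kΩ.
V_A = 24.1 × 3.037/(37.9 + 3.037) = 1.788 V.
V_B = V_A × 0.6410 = 1.146 V.

V_B ≈ 1.15 V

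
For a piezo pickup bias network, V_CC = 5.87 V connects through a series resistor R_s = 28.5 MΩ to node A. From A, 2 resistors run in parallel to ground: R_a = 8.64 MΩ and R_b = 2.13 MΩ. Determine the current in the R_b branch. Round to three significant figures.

I ≈ 0.156 µA

Equivalent of the parallel group: R_p = 1.709 MΩ.
V_A = 5.87 × 1.709/30.21 = 0.3320 V.
Branch current I = V_A/R_b = 0.3320/2.13 = 0.1559 µA.
(Equivalently: I_total = 0.1943 µA, then current-divider fraction G_k/ΣG = 0.8022.)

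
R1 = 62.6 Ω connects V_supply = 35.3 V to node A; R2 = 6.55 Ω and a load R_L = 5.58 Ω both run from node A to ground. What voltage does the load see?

First combine the lower leg with the load: R2 ‖ R_L = 3.013 Ω.
Now apply the divider: V_out = 35.3 × 0.04592 = 1.621 V.
(Unloaded it would be 3.34 V; the load pulls it down.)

V_out ≈ 1.62 V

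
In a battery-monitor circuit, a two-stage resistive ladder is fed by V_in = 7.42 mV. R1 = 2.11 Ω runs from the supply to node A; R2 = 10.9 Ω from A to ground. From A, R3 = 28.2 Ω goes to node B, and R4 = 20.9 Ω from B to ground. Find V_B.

Node A sees R2 in parallel with the series input of stage 2, R3 + R4 = 49.10 Ω.
Effective lower resistance at A: R2 ‖ 49.10 = 8.920 Ω.
First divider: V_A = V_in · 8.920/(2.11 + 8.920) = 6.001 mV.
Stage 2 is unloaded, so V_B = V_A · R4/(R3+R4) = 6.001 × 20.9/49.10 = 2.554 mV.

V_B ≈ 2.55 mV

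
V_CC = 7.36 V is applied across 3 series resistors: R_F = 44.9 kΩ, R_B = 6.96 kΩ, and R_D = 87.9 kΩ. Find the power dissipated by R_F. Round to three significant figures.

Series current I = V_CC/ΣR = 7.36/139.8 = 0.05266 mA.
P(R_F) = I²·R_F = (0.05266)² × 44.9 = 0.1245 mW.

P ≈ 0.125 mW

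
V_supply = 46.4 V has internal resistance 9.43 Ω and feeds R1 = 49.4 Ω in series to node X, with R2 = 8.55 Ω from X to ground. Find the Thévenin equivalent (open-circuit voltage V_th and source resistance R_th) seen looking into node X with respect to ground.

V_th ≈ 5.89 V, R_th ≈ 7.47 Ω

R1' = 9.43 + 49.4 = 58.83 Ω (source resistance + R1).
Open-circuit (no load on X): V_th = V_supply · R2/(R1' + R2) = 46.4 × 8.55/(58.83 + 8.55) = 5.888 V.
Looking into X with the source shorted: R_th = R1'·R2/(R1'+R2) = 58.83 × 8.55/67.38 = 7.465 Ω.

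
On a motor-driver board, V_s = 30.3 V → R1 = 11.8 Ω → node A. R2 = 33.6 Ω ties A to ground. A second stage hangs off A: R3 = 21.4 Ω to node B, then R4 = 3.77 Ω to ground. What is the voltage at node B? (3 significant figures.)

V_B ≈ 2.49 V

Node A sees R2 in parallel with the series input of stage 2, R3 + R4 = 25.17 Ω.
Effective lower resistance at A: R2 ‖ 25.17 = 14.39 Ω.
So V_A = 30.3 × 0.5494 = 16.65 V.
Stage 2 is unloaded, so V_B = V_A · R4/(R3+R4) = 16.65 × 3.77/25.17 = 2.494 V.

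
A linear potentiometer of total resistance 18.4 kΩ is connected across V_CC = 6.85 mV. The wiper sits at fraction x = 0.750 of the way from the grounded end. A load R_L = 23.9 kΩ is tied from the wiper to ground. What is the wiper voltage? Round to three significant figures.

V_out ≈ 4.49 mV

The pot divides into 4.600 kΩ above the wiper and 13.80 kΩ below.
R_L loads the lower segment: effective lower R = 8.749 kΩ.
V_out = 6.85 × 8.749/(4.600 + 8.749) = 4.489 mV.
(Unloaded: V_out = x·V_CC = 5.14 mV.)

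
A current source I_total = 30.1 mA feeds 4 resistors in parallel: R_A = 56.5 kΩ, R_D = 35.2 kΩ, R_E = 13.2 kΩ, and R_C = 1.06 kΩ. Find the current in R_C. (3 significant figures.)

Conductances: ΣG = 1/56.5 + 1/35.2 + 1/13.2 + 1/1.06 = 1.065 (1/kΩ).
By the current-divider rule, I = I_total · G_k/ΣG = 30.1 × 0.8856 = 26.66 mA.

I ≈ 26.7 mA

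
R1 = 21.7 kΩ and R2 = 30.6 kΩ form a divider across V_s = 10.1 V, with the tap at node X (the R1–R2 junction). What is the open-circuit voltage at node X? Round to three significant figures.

Open-circuit (no load on X): V_th = V_s · R2/(R1 + R2) = 10.1 × 30.6/(21.70 + 30.6) = 5.909 V.

V_th ≈ 5.91 V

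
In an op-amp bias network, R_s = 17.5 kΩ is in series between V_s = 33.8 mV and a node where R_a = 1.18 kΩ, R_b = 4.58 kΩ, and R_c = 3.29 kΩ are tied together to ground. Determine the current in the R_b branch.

I ≈ 0.296 µA

Combine the parallel branches: R_p = (1/1.18 + 1/4.58 + 1/3.29)⁻¹ = 0.7301 kΩ.
Node voltage V_A = V_s · R_p/(R_s + R_p) = 33.8 × 0.04005 = 1.354 mV.
Branch current I = V_A/R_b = 1.354/4.58 = 0.2955 µA.
(Equivalently: I_total = 1.854 µA, then current-divider fraction G_k/ΣG = 0.1594.)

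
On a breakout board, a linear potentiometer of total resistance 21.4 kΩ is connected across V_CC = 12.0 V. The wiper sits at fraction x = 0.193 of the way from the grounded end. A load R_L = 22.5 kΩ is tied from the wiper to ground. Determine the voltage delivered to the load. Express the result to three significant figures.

Lower segment x·R_p = 4.130 kΩ; upper segment (1−x)·R_p = 17.27 kΩ.
Lower segment in parallel with the load: 4.130 ‖ 22.5 = 3.490 kΩ.
Then V_out = V_CC · 3.490/(17.27 + 3.490) = 2.017 V.

V_out ≈ 2.02 V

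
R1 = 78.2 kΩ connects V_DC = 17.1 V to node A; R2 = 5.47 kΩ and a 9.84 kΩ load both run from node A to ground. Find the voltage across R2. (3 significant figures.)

V_out ≈ 0.736 V

First combine the lower leg with the load: R2 ‖ R_L = 3.516 kΩ.
Then V_out = V_DC · R2'/(R1 + R2') = 17.1 × 3.516/81.72 = 0.7357 V.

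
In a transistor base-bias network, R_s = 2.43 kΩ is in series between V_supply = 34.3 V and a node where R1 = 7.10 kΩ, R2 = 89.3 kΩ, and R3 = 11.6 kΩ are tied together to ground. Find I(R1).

I ≈ 3.06 mA

Equivalent of the parallel group: R_p = 4.197 kΩ.
V_A by voltage divider: V_A = 34.3 × 4.197/(2.43 + 4.197) = 21.72 V.
Branch current I = V_A/R1 = 21.72/7.10 = 3.060 mA.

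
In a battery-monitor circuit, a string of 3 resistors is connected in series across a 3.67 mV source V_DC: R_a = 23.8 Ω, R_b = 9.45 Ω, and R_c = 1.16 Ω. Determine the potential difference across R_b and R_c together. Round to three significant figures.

V ≈ 1.13 mV

ΣR = 23.8 + 9.45 + 1.16 = 34.41 Ω.
R_{R_b..R_c} = 9.45 + 1.16 = 10.61 Ω.
Voltage divider: V = V_DC · (10.61 / 34.41) = 3.67 × 0.3083 = 1.132 mV.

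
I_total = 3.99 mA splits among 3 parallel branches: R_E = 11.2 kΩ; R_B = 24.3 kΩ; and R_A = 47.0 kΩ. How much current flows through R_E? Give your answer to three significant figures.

I ≈ 2.35 mA

Conductances: ΣG = 1/11.2 + 1/24.3 + 1/47.0 = 0.1517 (1/kΩ).
Current divider: I(R_E) = I_total · G_k/ΣG = 3.99 × (0.08929/0.1517) = 3.99 × 0.5885 = 2.348 mA.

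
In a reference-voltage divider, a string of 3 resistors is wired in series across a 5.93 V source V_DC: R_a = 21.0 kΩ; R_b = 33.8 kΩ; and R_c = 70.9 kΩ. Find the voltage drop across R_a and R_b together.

Total series resistance ΣR = 21.0 + 33.8 + 70.9 = 125.7 kΩ.
R_{R_a..R_b} = 21.0 + 33.8 = 54.80 kΩ.
By the voltage-divider rule, V = 5.93 × 54.80/125.7 = 2.585 V.

V ≈ 2.59 V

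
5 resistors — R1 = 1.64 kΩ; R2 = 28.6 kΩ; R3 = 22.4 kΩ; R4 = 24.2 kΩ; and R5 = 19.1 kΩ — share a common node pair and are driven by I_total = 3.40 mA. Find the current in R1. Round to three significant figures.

ΣG = 1/1.64 + 1/28.6 + 1/22.4 + 1/24.2 + 1/19.1 = 0.7830.
Current divider: I(R1) = I_total · G_k/ΣG = 3.40 × (0.6098/0.7830) = 3.40 × 0.7787 = 2.648 mA.

I ≈ 2.65 mA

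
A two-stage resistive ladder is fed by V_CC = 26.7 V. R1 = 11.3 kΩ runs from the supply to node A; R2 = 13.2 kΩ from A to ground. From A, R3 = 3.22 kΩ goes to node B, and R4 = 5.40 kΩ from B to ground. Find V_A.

Looking into the second stage from A: R3 + R4 = 8.620 kΩ appears in parallel with R2.
R2 ‖ (R3+R4) = 5.215 kΩ.
So V_A = 26.7 × 0.3158 = 8.431 V.

V_A ≈ 8.43 V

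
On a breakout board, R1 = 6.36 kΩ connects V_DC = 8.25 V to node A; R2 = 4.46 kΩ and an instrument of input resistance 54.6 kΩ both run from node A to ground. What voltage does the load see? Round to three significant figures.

First combine the lower leg with the load: R2 ‖ R_L = 4.123 kΩ.
Voltage divider with the loaded lower leg: V_out = 8.25 × 4.123/(6.36 + 4.123) = 8.25 × 0.3933 = 3.245 V.

V_out ≈ 3.24 V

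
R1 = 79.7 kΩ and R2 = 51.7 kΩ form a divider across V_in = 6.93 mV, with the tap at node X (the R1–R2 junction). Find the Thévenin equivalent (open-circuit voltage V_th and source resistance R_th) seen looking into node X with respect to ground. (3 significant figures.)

V_th ≈ 2.73 mV, R_th ≈ 31.4 kΩ

V_th is the unloaded tap voltage: V_in · R2/(R1+R2) = 6.93 × 0.3935 = 2.727 mV.
Zeroing V_in shorts the top of R1 to ground, so R_th = R1 ‖ R2 = 31.36 kΩ.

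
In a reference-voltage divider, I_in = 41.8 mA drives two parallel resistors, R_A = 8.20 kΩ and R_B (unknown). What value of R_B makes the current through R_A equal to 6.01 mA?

In a two-way split, I_A/I_in = R_B/(R_A + R_B).
6.01/41.8 = R_B/(R_A + R_B) → R_B = R_A · (0.1438)/(1 − 0.1438) = 8.20 × 0.1679 = 1.377 kΩ.

R_B ≈ 1.38 kΩ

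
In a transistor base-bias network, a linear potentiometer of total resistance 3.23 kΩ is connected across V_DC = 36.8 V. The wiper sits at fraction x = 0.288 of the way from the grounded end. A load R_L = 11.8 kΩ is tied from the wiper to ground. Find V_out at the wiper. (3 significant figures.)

V_out ≈ 10.0 V

Split the track: R_lower = x·R_p = 0.9302 kΩ, R_upper = (1−x)·R_p = 2.300 kΩ.
Lower segment in parallel with the load: 0.9302 ‖ 11.8 = 0.8623 kΩ.
V_out = 36.8 × 0.8623/(2.300 + 0.8623) = 10.04 V.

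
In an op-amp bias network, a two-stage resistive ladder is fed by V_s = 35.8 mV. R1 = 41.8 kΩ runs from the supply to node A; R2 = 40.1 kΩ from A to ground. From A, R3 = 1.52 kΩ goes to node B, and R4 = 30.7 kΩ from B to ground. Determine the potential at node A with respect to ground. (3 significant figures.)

V_A ≈ 10.7 mV

The second stage (R3 + R4 = 32.22 kΩ) loads node A in parallel with R2.
R2 ‖ (R3+R4) = 17.87 kΩ.
First divider: V_A = V_s · 17.87/(41.8 + 17.87) = 10.72 mV.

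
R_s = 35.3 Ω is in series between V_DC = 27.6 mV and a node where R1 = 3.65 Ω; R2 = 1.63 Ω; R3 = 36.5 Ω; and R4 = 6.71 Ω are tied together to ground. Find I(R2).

I ≈ 0.439 mA

Equivalent of the parallel group: R_p = 0.9399 Ω.
V_A by voltage divider: V_A = 27.6 × 0.9399/(35.3 + 0.9399) = 0.7158 mV.
Branch current I = V_A/R2 = 0.7158/1.63 = 0.4392 mA.
(Check via current divider: I_total = 0.7616 mA; share G_k/ΣG = 0.5767 → same result.)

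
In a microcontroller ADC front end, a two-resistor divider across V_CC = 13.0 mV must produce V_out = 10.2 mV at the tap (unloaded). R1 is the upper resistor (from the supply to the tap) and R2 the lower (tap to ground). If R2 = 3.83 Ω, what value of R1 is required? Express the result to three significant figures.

R1 ≈ 1.05 Ω

V_out/V_CC = R2/(R1+R2) = 0.7846.
Rearranging, R1 = R2·(1−k)/k = 3.83 × 0.2745 = 1.051 Ω.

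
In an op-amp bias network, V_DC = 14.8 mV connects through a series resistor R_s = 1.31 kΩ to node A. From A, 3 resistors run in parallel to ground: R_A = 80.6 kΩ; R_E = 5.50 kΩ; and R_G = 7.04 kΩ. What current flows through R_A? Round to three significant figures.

I ≈ 0.127 µA

Parallel bank: R_p = 1/(1/80.6 + 1/5.50 + 1/7.04) = 2.974 kΩ.
V_A = 14.8 × 2.974/4.284 = 10.27 mV.
Branch current I = V_A/R_A = 10.27/80.6 = 0.1275 µA.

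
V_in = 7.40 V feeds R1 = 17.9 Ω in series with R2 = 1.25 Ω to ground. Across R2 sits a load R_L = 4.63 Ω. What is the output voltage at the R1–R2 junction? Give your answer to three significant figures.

R2 ‖ R_L = (1.25 × 4.63)/(1.25 + 4.63) = 0.9843 Ω.
Now apply the divider: V_out = 7.40 × 0.05212 = 0.3857 V.

V_out ≈ 0.386 V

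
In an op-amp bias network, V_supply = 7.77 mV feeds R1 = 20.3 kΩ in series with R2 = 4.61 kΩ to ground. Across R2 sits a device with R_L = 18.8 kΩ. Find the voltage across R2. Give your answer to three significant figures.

R2 ‖ R_L = (4.61 × 18.8)/(4.61 + 18.8) = 3.702 kΩ.
Now apply the divider: V_out = 7.77 × 0.1542 = 1.198 mV.

V_out ≈ 1.20 mV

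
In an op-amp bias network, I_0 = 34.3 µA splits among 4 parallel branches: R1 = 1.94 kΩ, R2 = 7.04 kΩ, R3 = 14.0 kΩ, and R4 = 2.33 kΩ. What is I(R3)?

Total conductance ΣG = 1/1.94 + 1/7.04 + 1/14.0 + 1/2.33 = 1.158 (units of 1/kΩ).
By the current-divider rule, I = I_0 · G_k/ΣG = 34.3 × 0.06168 = 2.115 µA.

I ≈ 2.12 µA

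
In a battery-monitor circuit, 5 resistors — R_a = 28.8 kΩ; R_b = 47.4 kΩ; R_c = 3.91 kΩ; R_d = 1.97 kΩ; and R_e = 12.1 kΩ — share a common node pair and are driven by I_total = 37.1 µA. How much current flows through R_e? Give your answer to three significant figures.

ΣG = 1/28.8 + 1/47.4 + 1/3.91 + 1/1.97 + 1/12.1 = 0.9018.
R_e takes the fraction G_k/ΣG = 0.08264/0.9018 = 0.09164, so I = 37.1 × 0.09164 = 3.400 µA.

I ≈ 3.40 µA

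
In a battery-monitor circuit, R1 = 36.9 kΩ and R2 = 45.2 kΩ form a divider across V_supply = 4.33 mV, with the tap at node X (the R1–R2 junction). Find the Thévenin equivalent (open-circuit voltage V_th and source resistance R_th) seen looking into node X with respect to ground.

V_th ≈ 2.38 mV, R_th ≈ 20.3 kΩ

With X open, the divider is unloaded: V_th = 4.33 × 45.2/82.10 = 2.384 mV.
With V_supply suppressed (replaced by a short), R_th = R1 ‖ R2 = (36.90 × 45.2)/(36.90 + 45.2) = 20.32 kΩ.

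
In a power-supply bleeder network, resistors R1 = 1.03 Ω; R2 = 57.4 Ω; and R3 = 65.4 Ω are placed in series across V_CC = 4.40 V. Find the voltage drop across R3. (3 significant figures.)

Total series resistance ΣR = 1.03 + 57.4 + 65.4 = 123.8 Ω.
By the voltage-divider rule, V = 4.40 × 65.40/123.8 = 2.324 V.

V ≈ 2.32 V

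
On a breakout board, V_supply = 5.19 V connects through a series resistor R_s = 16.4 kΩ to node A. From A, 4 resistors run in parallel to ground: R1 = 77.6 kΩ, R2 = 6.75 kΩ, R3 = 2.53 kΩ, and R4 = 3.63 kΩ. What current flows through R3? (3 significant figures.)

I ≈ 0.140 mA

Equivalent of the parallel group: R_p = 1.202 kΩ.
Node voltage V_A = V_supply · R_p/(R_s + R_p) = 5.19 × 0.06830 = 0.3545 V.
I(R3) = V_A / R3 = 0.3545/2.53 = 0.1401 mA.
(Equivalently: I_total = 0.2948 mA, then current-divider fraction G_k/ΣG = 0.4752.)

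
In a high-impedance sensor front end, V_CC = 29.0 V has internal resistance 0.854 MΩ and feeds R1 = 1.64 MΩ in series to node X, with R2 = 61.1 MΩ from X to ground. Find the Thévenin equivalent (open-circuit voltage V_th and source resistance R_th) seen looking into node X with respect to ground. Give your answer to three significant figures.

R1' = 0.854 + 1.64 = 2.494 MΩ (source resistance + R1).
V_th is the unloaded tap voltage: V_CC · R2/(R1'+R2) = 29.0 × 0.9608 = 27.86 V.
Zeroing V_CC shorts the top of R1' to ground, so R_th = R1' ‖ R2 = 2.396 MΩ.

V_th ≈ 27.9 V, R_th ≈ 2.40 MΩ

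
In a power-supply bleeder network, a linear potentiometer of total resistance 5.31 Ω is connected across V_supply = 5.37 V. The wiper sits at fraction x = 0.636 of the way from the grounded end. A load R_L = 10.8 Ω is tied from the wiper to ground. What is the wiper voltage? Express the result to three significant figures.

The pot divides into 1.933 Ω above the wiper and 3.377 Ω below.
R_L loads the lower segment: effective lower R = 2.573 Ω.
Loaded-divider output: V_out = 5.37 × 0.5710 = 3.066 V.
(Unloaded: V_out = x·V_supply = 3.42 V.)

V_out ≈ 3.07 V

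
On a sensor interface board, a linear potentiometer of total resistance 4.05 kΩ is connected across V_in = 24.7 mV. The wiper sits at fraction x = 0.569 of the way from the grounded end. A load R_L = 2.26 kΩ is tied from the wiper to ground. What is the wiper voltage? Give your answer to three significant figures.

The pot divides into 1.746 kΩ above the wiper and 2.304 kΩ below.
Lower segment in parallel with the load: 2.304 ‖ 2.26 = 1.141 kΩ.
Then V_out = V_in · 1.141/(1.746 + 1.141) = 9.763 mV.

V_out ≈ 9.76 mV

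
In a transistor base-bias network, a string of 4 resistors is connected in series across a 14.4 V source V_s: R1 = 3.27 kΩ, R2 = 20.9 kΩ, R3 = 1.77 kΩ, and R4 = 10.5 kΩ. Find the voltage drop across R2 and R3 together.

Total series resistance ΣR = 3.27 + 20.9 + 1.77 + 10.5 = 36.44 kΩ.
R_{R2..R3} = 20.9 + 1.77 = 22.67 kΩ.
V = V_s · R/ΣR = 14.4 × 0.6221 = 8.959 V.

V ≈ 8.96 V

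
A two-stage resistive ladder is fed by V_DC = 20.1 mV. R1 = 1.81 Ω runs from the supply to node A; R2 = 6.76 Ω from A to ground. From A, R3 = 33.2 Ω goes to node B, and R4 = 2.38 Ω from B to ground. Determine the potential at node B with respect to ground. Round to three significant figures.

V_B ≈ 1.02 mV

The second stage (R3 + R4 = 35.58 Ω) loads node A in parallel with R2.
Effective lower resistance at A: R2 ‖ 35.58 = 5.681 Ω.
So V_A = 20.1 × 0.7584 = 15.24 mV.
Stage 2 is unloaded, so V_B = V_A · R4/(R3+R4) = 15.24 × 2.38/35.58 = 1.020 mV.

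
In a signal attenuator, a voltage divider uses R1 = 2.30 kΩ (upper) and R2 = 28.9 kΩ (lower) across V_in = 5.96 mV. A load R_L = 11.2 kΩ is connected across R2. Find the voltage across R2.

V_out ≈ 4.64 mV

The load sits in parallel with R2, giving an effective lower resistance R2' = R2·R_L/(R2+R_L) = 8.072 kΩ.
Voltage divider with the loaded lower leg: V_out = 5.96 × 8.072/(2.30 + 8.072) = 5.96 × 0.7782 = 4.638 mV.
(Unloaded it would be 5.52 mV; the load pulls it down.)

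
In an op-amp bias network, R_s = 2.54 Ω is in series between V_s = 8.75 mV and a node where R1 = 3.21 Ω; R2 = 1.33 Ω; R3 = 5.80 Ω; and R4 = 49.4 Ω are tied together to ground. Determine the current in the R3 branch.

Combine the parallel branches: R_p = (1/3.21 + 1/1.33 + 1/5.80 + 1/49.4)⁻¹ = 0.7961 Ω.
Node voltage V_A = V_s · R_p/(R_s + R_p) = 8.75 × 0.2386 = 2.088 mV.
Branch current I = V_A/R3 = 2.088/5.80 = 0.3600 mA.

I ≈ 0.360 mA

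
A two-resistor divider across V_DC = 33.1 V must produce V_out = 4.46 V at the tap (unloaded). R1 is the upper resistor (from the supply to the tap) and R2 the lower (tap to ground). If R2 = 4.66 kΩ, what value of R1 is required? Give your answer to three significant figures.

Required fraction k = V_out/V_DC = 0.1347.
Rearranging, R1 = R2·(1−k)/k = 4.66 × 6.422 = 29.92 kΩ.

R1 ≈ 29.9 kΩ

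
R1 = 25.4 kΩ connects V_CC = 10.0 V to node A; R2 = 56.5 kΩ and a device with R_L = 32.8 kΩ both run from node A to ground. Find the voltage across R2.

V_out ≈ 4.50 V

First combine the lower leg with the load: R2 ‖ R_L = 20.75 kΩ.
Voltage divider with the loaded lower leg: V_out = 10.0 × 20.75/(25.4 + 20.75) = 10.0 × 0.4497 = 4.497 V.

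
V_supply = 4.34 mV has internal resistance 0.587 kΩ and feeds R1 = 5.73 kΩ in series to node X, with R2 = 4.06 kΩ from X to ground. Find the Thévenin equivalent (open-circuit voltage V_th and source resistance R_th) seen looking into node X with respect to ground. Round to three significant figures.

V_th ≈ 1.70 mV, R_th ≈ 2.47 kΩ

R1' = 0.587 + 5.73 = 6.317 kΩ (source resistance + R1).
V_th is the unloaded tap voltage: V_supply · R2/(R1'+R2) = 4.34 × 0.3912 = 1.698 mV.
Looking into X with the source shorted: R_th = R1'·R2/(R1'+R2) = 6.317 × 4.06/10.38 = 2.472 kΩ.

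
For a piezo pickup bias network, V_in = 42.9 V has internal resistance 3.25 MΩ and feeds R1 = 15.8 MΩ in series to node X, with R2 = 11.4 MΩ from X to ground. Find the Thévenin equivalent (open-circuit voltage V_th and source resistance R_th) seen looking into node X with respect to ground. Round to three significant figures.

V_th ≈ 16.1 V, R_th ≈ 7.13 MΩ

R1' = 3.25 + 15.8 = 19.05 MΩ (source resistance + R1).
With X open, the divider is unloaded: V_th = 42.9 × 11.4/30.45 = 16.06 V.
With V_in suppressed (replaced by a short), R_th = R1' ‖ R2 = (19.05 × 11.4)/(19.05 + 11.4) = 7.132 MΩ.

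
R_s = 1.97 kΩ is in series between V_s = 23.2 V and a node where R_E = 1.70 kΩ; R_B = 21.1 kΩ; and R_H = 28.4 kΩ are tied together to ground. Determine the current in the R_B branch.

Equivalent of the parallel group: R_p = 1.491 kΩ.
V_A by voltage divider: V_A = 23.2 × 1.491/(1.97 + 1.491) = 9.993 V.
Branch current I = V_A/R_B = 9.993/21.1 = 0.4736 mA.

I ≈ 0.474 mA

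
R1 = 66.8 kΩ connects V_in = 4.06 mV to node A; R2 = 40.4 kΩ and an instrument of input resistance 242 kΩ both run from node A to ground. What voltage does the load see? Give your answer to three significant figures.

R2 ‖ R_L = (40.4 × 242)/(40.4 + 242) = 34.62 kΩ.
Voltage divider with the loaded lower leg: V_out = 4.06 × 34.62/(66.8 + 34.62) = 4.06 × 0.3414 = 1.386 mV.

V_out ≈ 1.39 mV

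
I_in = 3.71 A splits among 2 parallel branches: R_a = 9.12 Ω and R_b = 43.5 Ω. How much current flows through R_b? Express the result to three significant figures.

I ≈ 0.643 A

With just two branches, the current splits inversely with resistance.
So I = 3.71 × 9.12/52.62 = 0.6430 A.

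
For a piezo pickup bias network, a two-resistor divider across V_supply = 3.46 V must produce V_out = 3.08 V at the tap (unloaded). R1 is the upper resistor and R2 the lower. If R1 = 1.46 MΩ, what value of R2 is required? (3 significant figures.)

R2 ≈ 11.8 MΩ

The divider ratio is R2/(R1+R2) = 3.08/3.46 = 0.8902.
So R2 = R1 · V_out/(V_supply − V_out) = 1.46 × 3.08/(3.46 − 3.08) = 1.46 × 8.105 = 11.83 MΩ.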